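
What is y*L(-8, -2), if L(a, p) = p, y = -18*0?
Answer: 0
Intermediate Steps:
y = 0
y*L(-8, -2) = 0*(-2) = 0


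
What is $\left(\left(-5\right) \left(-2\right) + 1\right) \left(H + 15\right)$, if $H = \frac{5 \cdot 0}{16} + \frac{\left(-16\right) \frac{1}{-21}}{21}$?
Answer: $\frac{72941}{441} \approx 165.4$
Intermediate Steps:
$H = \frac{16}{441}$ ($H = 0 \cdot \frac{1}{16} + \left(-16\right) \left(- \frac{1}{21}\right) \frac{1}{21} = 0 + \frac{16}{21} \cdot \frac{1}{21} = 0 + \frac{16}{441} = \frac{16}{441} \approx 0.036281$)
$\left(\left(-5\right) \left(-2\right) + 1\right) \left(H + 15\right) = \left(\left(-5\right) \left(-2\right) + 1\right) \left(\frac{16}{441} + 15\right) = \left(10 + 1\right) \frac{6631}{441} = 11 \cdot \frac{6631}{441} = \frac{72941}{441}$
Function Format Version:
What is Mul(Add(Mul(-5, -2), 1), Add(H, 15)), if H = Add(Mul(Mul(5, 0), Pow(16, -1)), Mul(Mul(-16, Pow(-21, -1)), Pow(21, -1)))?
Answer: Rational(72941, 441) ≈ 165.40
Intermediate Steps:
H = Rational(16, 441) (H = Add(Mul(0, Rational(1, 16)), Mul(Mul(-16, Rational(-1, 21)), Rational(1, 21))) = Add(0, Mul(Rational(16, 21), Rational(1, 21))) = Add(0, Rational(16, 441)) = Rational(16, 441) ≈ 0.036281)
Mul(Add(Mul(-5, -2), 1), Add(H, 15)) = Mul(Add(Mul(-5, -2), 1), Add(Rational(16, 441), 15)) = Mul(Add(10, 1), Rational(6631, 441)) = Mul(11, Rational(6631, 441)) = Rational(72941, 441)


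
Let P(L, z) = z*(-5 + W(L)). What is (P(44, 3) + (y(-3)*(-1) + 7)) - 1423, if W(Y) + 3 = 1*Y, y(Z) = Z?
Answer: -1305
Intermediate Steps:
W(Y) = -3 + Y (W(Y) = -3 + 1*Y = -3 + Y)
P(L, z) = z*(-8 + L) (P(L, z) = z*(-5 + (-3 + L)) = z*(-8 + L))
(P(44, 3) + (y(-3)*(-1) + 7)) - 1423 = (3*(-8 + 44) + (-3*(-1) + 7)) - 1423 = (3*36 + (3 + 7)) - 1423 = (108 + 10) - 1423 = 118 - 1423 = -1305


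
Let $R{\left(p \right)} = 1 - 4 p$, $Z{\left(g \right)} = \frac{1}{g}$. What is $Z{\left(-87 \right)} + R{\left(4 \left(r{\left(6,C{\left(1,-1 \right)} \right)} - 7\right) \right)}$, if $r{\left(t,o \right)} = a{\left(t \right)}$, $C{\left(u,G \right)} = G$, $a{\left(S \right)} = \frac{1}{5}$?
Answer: $\frac{47758}{435} \approx 109.79$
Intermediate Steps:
$a{\left(S \right)} = \frac{1}{5}$
$r{\left(t,o \right)} = \frac{1}{5}$
$Z{\left(-87 \right)} + R{\left(4 \left(r{\left(6,C{\left(1,-1 \right)} \right)} - 7\right) \right)} = \frac{1}{-87} - \left(-1 + 4 \cdot 4 \left(\frac{1}{5} - 7\right)\right) = - \frac{1}{87} - \left(-1 + 4 \cdot 4 \left(- \frac{34}{5}\right)\right) = - \frac{1}{87} + \left(1 - - \frac{544}{5}\right) = - \frac{1}{87} + \left(1 + \frac{544}{5}\right) = - \frac{1}{87} + \frac{549}{5} = \frac{47758}{435}$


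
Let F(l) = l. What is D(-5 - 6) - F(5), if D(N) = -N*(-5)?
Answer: -60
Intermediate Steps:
D(N) = 5*N
D(-5 - 6) - F(5) = 5*(-5 - 6) - 1*5 = 5*(-11) - 5 = -55 - 5 = -60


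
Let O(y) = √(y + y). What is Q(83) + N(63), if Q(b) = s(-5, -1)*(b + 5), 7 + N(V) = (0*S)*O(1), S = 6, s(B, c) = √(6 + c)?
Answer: -7 + 88*√5 ≈ 189.77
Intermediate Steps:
O(y) = √2*√y (O(y) = √(2*y) = √2*√y)
N(V) = -7 (N(V) = -7 + (0*6)*(√2*√1) = -7 + 0*(√2*1) = -7 + 0*√2 = -7 + 0 = -7)
Q(b) = √5*(5 + b) (Q(b) = √(6 - 1)*(b + 5) = √5*(5 + b))
Q(83) + N(63) = √5*(5 + 83) - 7 = √5*88 - 7 = 88*√5 - 7 = -7 + 88*√5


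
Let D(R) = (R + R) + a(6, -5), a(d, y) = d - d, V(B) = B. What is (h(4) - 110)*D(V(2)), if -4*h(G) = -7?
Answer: -433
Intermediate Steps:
a(d, y) = 0
h(G) = 7/4 (h(G) = -¼*(-7) = 7/4)
D(R) = 2*R (D(R) = (R + R) + 0 = 2*R + 0 = 2*R)
(h(4) - 110)*D(V(2)) = (7/4 - 110)*(2*2) = -433/4*4 = -433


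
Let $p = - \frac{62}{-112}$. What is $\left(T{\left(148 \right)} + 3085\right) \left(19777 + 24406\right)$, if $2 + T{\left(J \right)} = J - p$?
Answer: $\frac{7992925615}{56} \approx 1.4273 \cdot 10^{8}$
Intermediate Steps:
$p = \frac{31}{56}$ ($p = \left(-62\right) \left(- \frac{1}{112}\right) = \frac{31}{56} \approx 0.55357$)
$T{\left(J \right)} = - \frac{143}{56} + J$ ($T{\left(J \right)} = -2 + \left(J - \frac{31}{56}\right) = -2 + \left(- \frac{31}{56} + J\right) = - \frac{143}{56} + J$)
$\left(T{\left(148 \right)} + 3085\right) \left(19777 + 24406\right) = \left(\left(- \frac{143}{56} + 148\right) + 3085\right) \left(19777 + 24406\right) = \left(\frac{8145}{56} + 3085\right) 44183 = \frac{180905}{56} \cdot 44183 = \frac{7992925615}{56}$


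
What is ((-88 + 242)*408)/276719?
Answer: 62832/276719 ≈ 0.22706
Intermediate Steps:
((-88 + 242)*408)/276719 = (154*408)*(1/276719) = 62832*(1/276719) = 62832/276719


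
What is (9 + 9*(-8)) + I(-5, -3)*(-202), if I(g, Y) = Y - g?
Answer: -467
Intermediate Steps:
(9 + 9*(-8)) + I(-5, -3)*(-202) = (9 + 9*(-8)) + (-3 - 1*(-5))*(-202) = (9 - 72) + (-3 + 5)*(-202) = -63 + 2*(-202) = -63 - 404 = -467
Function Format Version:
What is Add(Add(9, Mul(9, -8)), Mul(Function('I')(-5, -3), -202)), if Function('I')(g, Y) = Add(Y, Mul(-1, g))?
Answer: -467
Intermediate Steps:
Add(Add(9, Mul(9, -8)), Mul(Function('I')(-5, -3), -202)) = Add(Add(9, Mul(9, -8)), Mul(Add(-3, Mul(-1, -5)), -202)) = Add(Add(9, -72), Mul(Add(-3, 5), -202)) = Add(-63, Mul(2, -202)) = Add(-63, -404) = -467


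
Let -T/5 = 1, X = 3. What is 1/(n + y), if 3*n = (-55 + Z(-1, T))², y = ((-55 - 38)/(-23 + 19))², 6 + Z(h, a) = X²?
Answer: 48/69211 ≈ 0.00069353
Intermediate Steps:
T = -5 (T = -5*1 = -5)
Z(h, a) = 3 (Z(h, a) = -6 + 3² = -6 + 9 = 3)
y = 8649/16 (y = (-93/(-4))² = (-93*(-¼))² = (93/4)² = 8649/16 ≈ 540.56)
n = 2704/3 (n = (-55 + 3)²/3 = (⅓)*(-52)² = (⅓)*2704 = 2704/3 ≈ 901.33)
1/(n + y) = 1/(2704/3 + 8649/16) = 1/(69211/48) = 48/69211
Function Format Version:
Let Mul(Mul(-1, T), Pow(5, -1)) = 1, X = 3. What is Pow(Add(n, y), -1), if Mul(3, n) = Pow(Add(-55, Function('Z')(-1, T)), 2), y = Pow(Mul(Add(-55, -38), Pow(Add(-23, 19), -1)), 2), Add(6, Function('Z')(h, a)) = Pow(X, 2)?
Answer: Rational(48, 69211) ≈ 0.00069353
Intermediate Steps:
T = -5 (T = Mul(-5, 1) = -5)
Function('Z')(h, a) = 3 (Function('Z')(h, a) = Add(-6, Pow(3, 2)) = Add(-6, 9) = 3)
y = Rational(8649, 16) (y = Pow(Mul(-93, Pow(-4, -1)), 2) = Pow(Mul(-93, Rational(-1, 4)), 2) = Pow(Rational(93, 4), 2) = Rational(8649, 16) ≈ 540.56)
n = Rational(2704, 3) (n = Mul(Rational(1, 3), Pow(Add(-55, 3), 2)) = Mul(Rational(1, 3), Pow(-52, 2)) = Mul(Rational(1, 3), 2704) = Rational(2704, 3) ≈ 901.33)
Pow(Add(n, y), -1) = Pow(Add(Rational(2704, 3), Rational(8649, 16)), -1) = Pow(Rational(69211, 48), -1) = Rational(48, 69211)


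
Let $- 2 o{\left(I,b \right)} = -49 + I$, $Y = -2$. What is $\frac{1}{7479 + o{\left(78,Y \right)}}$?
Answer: $\frac{2}{14929} \approx 0.00013397$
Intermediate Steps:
$o{\left(I,b \right)} = \frac{49}{2} - \frac{I}{2}$ ($o{\left(I,b \right)} = - \frac{-49 + I}{2} = \frac{49}{2} - \frac{I}{2}$)
$\frac{1}{7479 + o{\left(78,Y \right)}} = \frac{1}{7479 + \left(\frac{49}{2} - 39\right)} = \frac{1}{7479 - \frac{29}{2}} = \frac{1}{\frac{14929}{2}} = \frac{2}{14929}$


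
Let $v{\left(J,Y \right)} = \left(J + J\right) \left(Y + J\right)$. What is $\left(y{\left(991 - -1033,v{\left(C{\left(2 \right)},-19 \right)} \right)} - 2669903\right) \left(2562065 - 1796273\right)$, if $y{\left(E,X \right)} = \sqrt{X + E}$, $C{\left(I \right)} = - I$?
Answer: $-2044590358176 + 1531584 \sqrt{527} \approx -2.0446 \cdot 10^{12}$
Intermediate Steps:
$v{\left(J,Y \right)} = 2 J \left(J + Y\right)$
$y{\left(E,X \right)} = \sqrt{E + X}$
$\left(y{\left(991 - -1033,v{\left(C{\left(2 \right)},-19 \right)} \right)} - 2669903\right) \left(2562065 - 1796273\right) = \left(\sqrt{\left(991 - -1033\right) + 2 \left(\left(-1\right) 2\right) \left(\left(-1\right) 2 - 19\right)} - 2669903\right) \left(2562065 - 1796273\right) = \left(\sqrt{\left(991 + 1033\right) + 2 \left(-2\right) \left(-2 - 19\right)} - 2669903\right) 765792 = \left(\sqrt{2024 + 2 \left(-2\right) \left(-21\right)} - 2669903\right) 765792 = \left(\sqrt{2024 + 84} - 2669903\right) 765792 = \left(\sqrt{2108} - 2669903\right) 765792 = \left(2 \sqrt{527} - 2669903\right) 765792 = \left(-2669903 + 2 \sqrt{527}\right) 765792 = -2044590358176 + 1531584 \sqrt{527}$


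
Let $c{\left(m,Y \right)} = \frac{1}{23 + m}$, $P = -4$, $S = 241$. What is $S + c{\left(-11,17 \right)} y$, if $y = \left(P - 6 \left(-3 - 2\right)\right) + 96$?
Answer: $\frac{1507}{6} \approx 251.17$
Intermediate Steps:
$y = 122$ ($y = \left(-4 - 6 \left(-3 - 2\right)\right) + 96 = \left(-4 - -30\right) + 96 = \left(-4 + 30\right) + 96 = 26 + 96 = 122$)
$S + c{\left(-11,17 \right)} y = 241 + \frac{1}{23 - 11} \cdot 122 = 241 + \frac{1}{12} \cdot 122 = 241 + \frac{61}{6} = \frac{1507}{6}$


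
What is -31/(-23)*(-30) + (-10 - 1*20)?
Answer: -1620/23 ≈ -70.435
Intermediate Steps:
-31/(-23)*(-30) + (-10 - 1*20) = -31*(-1/23)*(-30) + (-10 - 20) = (31/23)*(-30) - 30 = -930/23 - 30 = -1620/23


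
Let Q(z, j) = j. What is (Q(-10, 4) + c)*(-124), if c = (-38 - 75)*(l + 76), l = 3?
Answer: 1106452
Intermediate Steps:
c = -8927 (c = (-38 - 75)*(3 + 76) = -113*79 = -8927)
(Q(-10, 4) + c)*(-124) = (4 - 8927)*(-124) = -8923*(-124) = 1106452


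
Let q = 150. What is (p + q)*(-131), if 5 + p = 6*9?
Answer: -26069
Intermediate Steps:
p = 49 (p = -5 + 6*9 = -5 + 54 = 49)
(p + q)*(-131) = (49 + 150)*(-131) = 199*(-131) = -26069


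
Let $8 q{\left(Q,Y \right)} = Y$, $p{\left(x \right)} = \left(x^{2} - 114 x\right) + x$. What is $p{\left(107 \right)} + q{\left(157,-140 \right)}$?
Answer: $- \frac{1319}{2} \approx -659.5$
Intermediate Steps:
$p{\left(x \right)} = x^{2} - 113 x$
$q{\left(Q,Y \right)} = \frac{Y}{8}$
$p{\left(107 \right)} + q{\left(157,-140 \right)} = 107 \left(-113 + 107\right) + \frac{1}{8} \left(-140\right) = 107 \left(-6\right) - \frac{35}{2} = -642 - \frac{35}{2} = - \frac{1319}{2}$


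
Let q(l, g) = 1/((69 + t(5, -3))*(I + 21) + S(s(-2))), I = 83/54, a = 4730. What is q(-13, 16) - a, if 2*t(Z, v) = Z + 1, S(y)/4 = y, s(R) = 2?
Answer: -23139157/4892 ≈ -4730.0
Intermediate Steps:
I = 83/54 (I = 83*(1/54) = 83/54 ≈ 1.5370)
S(y) = 4*y
t(Z, v) = ½ + Z/2 (t(Z, v) = (Z + 1)/2 = (1 + Z)/2 = ½ + Z/2)
q(l, g) = 3/4892 (q(l, g) = 1/((69 + (½ + (½)*5))*(83/54 + 21) + 4*2) = 1/((69 + (½ + 5/2))*(1217/54) + 8) = 1/((69 + 3)*(1217/54) + 8) = 1/(72*(1217/54) + 8) = 1/(4868/3 + 8) = 1/(4892/3) = 3/4892)
q(-13, 16) - a = 3/4892 - 1*4730 = 3/4892 - 4730 = -23139157/4892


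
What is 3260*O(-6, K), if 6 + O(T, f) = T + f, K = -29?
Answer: -133660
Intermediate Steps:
O(T, f) = -6 + T + f (O(T, f) = -6 + (T + f) = -6 + T + f)
3260*O(-6, K) = 3260*(-6 - 6 - 29) = 3260*(-41) = -133660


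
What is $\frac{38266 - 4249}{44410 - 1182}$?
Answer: $\frac{34017}{43228} \approx 0.78692$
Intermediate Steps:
$\frac{38266 - 4249}{44410 - 1182} = \frac{34017}{43228}$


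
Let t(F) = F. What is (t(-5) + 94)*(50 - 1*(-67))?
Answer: 10413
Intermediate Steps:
(t(-5) + 94)*(50 - 1*(-67)) = (-5 + 94)*(50 - 1*(-67)) = 89*(50 + 67) = 89*117 = 10413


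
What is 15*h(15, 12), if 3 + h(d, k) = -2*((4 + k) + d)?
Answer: -975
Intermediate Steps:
h(d, k) = -11 - 2*d - 2*k (h(d, k) = -3 - 2*((4 + k) + d) = -3 - 2*(4 + d + k) = -3 + (-8 - 2*d - 2*k) = -11 - 2*d - 2*k)
15*h(15, 12) = 15*(-11 - 2*15 - 2*12) = 15*(-11 - 30 - 24) = 15*(-65) = -975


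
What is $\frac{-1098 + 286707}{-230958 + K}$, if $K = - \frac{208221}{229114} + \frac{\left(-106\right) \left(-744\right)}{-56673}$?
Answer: $- \frac{1236170752867566}{999640656957635} \approx -1.2366$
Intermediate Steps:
$K = - \frac{9956451743}{4328192574}$ ($K = \left(-208221\right) \frac{1}{229114} + 78864 \left(- \frac{1}{56673}\right) = - \frac{208221}{229114} - \frac{26288}{18891} = - \frac{9956451743}{4328192574} \approx -2.3004$)
$\frac{-1098 + 286707}{-230958 + K} = \frac{-1098 + 286707}{-230958 - \frac{9956451743}{4328192574}} = \frac{285609}{- \frac{999640656957635}{4328192574}} = 285609 \left(- \frac{4328192574}{999640656957635}\right) = - \frac{1236170752867566}{999640656957635}$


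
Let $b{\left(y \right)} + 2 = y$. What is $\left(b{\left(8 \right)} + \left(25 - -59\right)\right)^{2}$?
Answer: $8100$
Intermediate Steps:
$b{\left(y \right)} = -2 + y$
$\left(b{\left(8 \right)} + \left(25 - -59\right)\right)^{2} = \left(\left(-2 + 8\right) + \left(25 - -59\right)\right)^{2} = \left(6 + \left(25 + 59\right)\right)^{2} = \left(6 + 84\right)^{2} = 90^{2} = 8100$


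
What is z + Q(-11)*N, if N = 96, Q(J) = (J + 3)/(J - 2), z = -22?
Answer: 482/13 ≈ 37.077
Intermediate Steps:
Q(J) = (3 + J)/(-2 + J)
z + Q(-11)*N = -22 + ((3 - 11)/(-2 - 11))*96 = -22 + (-8/(-13))*96 = -22 - 1/13*(-8)*96 = -22 + (8/13)*96 = -22 + 768/13 = 482/13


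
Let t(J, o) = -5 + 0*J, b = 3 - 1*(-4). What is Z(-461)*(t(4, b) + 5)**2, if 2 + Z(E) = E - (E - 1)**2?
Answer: 0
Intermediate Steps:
b = 7 (b = 3 + 4 = 7)
t(J, o) = -5 (t(J, o) = -5 + 0 = -5)
Z(E) = -2 + E - (-1 + E)**2 (Z(E) = -2 + (E - (E - 1)**2) = -2 + (E - (-1 + E)**2) = -2 + E - (-1 + E)**2)
Z(-461)*(t(4, b) + 5)**2 = (-2 - 461 - (-1 - 461)**2)*(-5 + 5)**2 = (-2 - 461 - 1*(-462)**2)*0**2 = (-2 - 461 - 1*213444)*0 = (-2 - 461 - 213444)*0 = -213907*0 = 0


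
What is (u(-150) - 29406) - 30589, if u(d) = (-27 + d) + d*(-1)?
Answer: -60022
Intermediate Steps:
u(d) = -27 (u(d) = (-27 + d) - d = -27)
(u(-150) - 29406) - 30589 = (-27 - 29406) - 30589 = -29433 - 30589 = -60022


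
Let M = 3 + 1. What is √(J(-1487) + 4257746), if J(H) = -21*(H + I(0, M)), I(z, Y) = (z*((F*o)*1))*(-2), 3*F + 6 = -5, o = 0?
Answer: √4288973 ≈ 2071.0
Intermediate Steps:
F = -11/3 (F = -2 + (⅓)*(-5) = -2 - 5/3 = -11/3 ≈ -3.6667)
M = 4
I(z, Y) = 0 (I(z, Y) = (z*(-11/3*0*1))*(-2) = (z*(0*1))*(-2) = (z*0)*(-2) = 0*(-2) = 0)
J(H) = -21*H (J(H) = -21*(H + 0) = -21*H)
√(J(-1487) + 4257746) = √(-21*(-1487) + 4257746) = √(31227 + 4257746) = √4288973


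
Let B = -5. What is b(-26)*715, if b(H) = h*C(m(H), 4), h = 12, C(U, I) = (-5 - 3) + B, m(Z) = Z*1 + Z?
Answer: -111540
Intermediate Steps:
m(Z) = 2*Z (m(Z) = Z + Z = 2*Z)
C(U, I) = -13 (C(U, I) = (-5 - 3) - 5 = -8 - 5 = -13)
b(H) = -156 (b(H) = 12*(-13) = -156)
b(-26)*715 = -156*715 = -111540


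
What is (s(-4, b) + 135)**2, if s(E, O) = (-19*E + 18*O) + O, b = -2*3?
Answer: 9409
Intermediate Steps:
b = -6
s(E, O) = -19*E + 19*O
(s(-4, b) + 135)**2 = ((-19*(-4) + 19*(-6)) + 135)**2 = ((76 - 114) + 135)**2 = (-38 + 135)**2 = 97**2 = 9409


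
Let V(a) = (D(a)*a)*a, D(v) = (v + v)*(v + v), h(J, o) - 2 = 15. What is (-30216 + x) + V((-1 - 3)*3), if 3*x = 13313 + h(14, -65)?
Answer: 171514/3 ≈ 57171.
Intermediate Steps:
h(J, o) = 17 (h(J, o) = 2 + 15 = 17)
D(v) = 4*v² (D(v) = (2*v)*(2*v) = 4*v²)
x = 13330/3 (x = (13313 + 17)/3 = (⅓)*13330 = 13330/3 ≈ 4443.3)
V(a) = 4*a⁴ (V(a) = ((4*a²)*a)*a = (4*a³)*a = 4*a⁴)
(-30216 + x) + V((-1 - 3)*3) = (-30216 + 13330/3) + 4*((-1 - 3)*3)⁴ = -77318/3 + 4*(-4*3)⁴ = -77318/3 + 4*(-12)⁴ = -77318/3 + 4*20736 = -77318/3 + 82944 = 171514/3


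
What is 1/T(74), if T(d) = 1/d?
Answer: 74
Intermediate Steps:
1/T(74) = 1/(1/74) = 74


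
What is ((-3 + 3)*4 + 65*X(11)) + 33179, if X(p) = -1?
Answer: 33114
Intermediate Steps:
((-3 + 3)*4 + 65*X(11)) + 33179 = ((-3 + 3)*4 + 65*(-1)) + 33179 = (0*4 - 65) + 33179 = (0 - 65) + 33179 = -65 + 33179 = 33114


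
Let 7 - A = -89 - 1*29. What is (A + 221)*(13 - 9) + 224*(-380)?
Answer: -83736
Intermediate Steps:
A = 125 (A = 7 - (-89 - 1*29) = 7 - (-89 - 29) = 7 - 1*(-118) = 7 + 118 = 125)
(A + 221)*(13 - 9) + 224*(-380) = (125 + 221)*(13 - 9) + 224*(-380) = 346*4 - 85120 = 1384 - 85120 = -83736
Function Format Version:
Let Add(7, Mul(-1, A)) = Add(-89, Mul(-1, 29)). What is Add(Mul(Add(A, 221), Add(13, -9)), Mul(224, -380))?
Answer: -83736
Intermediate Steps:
A = 125 (A = Add(7, Mul(-1, Add(-89, Mul(-1, 29)))) = Add(7, Mul(-1, Add(-89, -29))) = Add(7, Mul(-1, -118)) = Add(7, 118) = 125)
Add(Mul(Add(A, 221), Add(13, -9)), Mul(224, -380)) = Add(Mul(Add(125, 221), Add(13, -9)), Mul(224, -380)) = Add(Mul(346, 4), -85120) = Add(1384, -85120) = -83736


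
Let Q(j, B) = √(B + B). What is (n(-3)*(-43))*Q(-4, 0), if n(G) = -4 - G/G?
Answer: 0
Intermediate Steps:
Q(j, B) = √2*√B (Q(j, B) = √(2*B) = √2*√B)
n(G) = -5 (n(G) = -4 - 1*1 = -4 - 1 = -5)
(n(-3)*(-43))*Q(-4, 0) = (-5*(-43))*(√2*√0) = 215*(√2*0) = 215*0 = 0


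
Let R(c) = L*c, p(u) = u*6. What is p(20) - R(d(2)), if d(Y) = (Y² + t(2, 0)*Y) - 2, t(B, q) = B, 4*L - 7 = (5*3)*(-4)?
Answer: 399/2 ≈ 199.50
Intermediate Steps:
L = -53/4 (L = 7/4 + ((5*3)*(-4))/4 = 7/4 + (15*(-4))/4 = 7/4 + (¼)*(-60) = 7/4 - 15 = -53/4 ≈ -13.250)
p(u) = 6*u
d(Y) = -2 + Y² + 2*Y (d(Y) = (Y² + 2*Y) - 2 = -2 + Y² + 2*Y)
R(c) = -53*c/4
p(20) - R(d(2)) = 6*20 - (-53)*(-2 + 2² + 2*2)/4 = 120 - (-53)*(-2 + 4 + 4)/4 = 120 - (-53)*6/4 = 120 - 1*(-159/2) = 120 + 159/2 = 399/2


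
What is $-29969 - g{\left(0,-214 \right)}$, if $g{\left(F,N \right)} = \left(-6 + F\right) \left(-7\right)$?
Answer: $-30011$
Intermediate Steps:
$g{\left(F,N \right)} = 42 - 7 F$
$-29969 - g{\left(0,-214 \right)} = -29969 - \left(42 - 0\right) = -29969 - \left(42 + 0\right) = -29969 - 42 = -30011$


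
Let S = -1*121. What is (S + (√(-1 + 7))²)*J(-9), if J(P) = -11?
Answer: 1265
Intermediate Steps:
S = -121
(S + (√(-1 + 7))²)*J(-9) = (-121 + (√(-1 + 7))²)*(-11) = (-121 + (√6)²)*(-11) = (-121 + 6)*(-11) = -115*(-11) = 1265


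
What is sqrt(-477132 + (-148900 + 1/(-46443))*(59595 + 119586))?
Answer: 9*I*sqrt(78941872361387719)/15481 ≈ 1.6334e+5*I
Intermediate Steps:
sqrt(-477132 + (-148900 + 1/(-46443))*(59595 + 119586)) = sqrt(-477132 + (-148900 - 1/46443)*179181) = sqrt(-477132 - 6915362701/46443*179181) = sqrt(-477132 - 413033868042627/15481) = sqrt(-413041254523119/15481) = 9*I*sqrt(78941872361387719)/15481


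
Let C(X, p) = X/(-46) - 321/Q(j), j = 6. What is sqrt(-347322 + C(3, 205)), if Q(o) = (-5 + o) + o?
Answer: I*sqrt(36016495662)/322 ≈ 589.38*I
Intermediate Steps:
Q(o) = -5 + 2*o
C(X, p) = -321/7 - X/46 (C(X, p) = X/(-46) - 321/(-5 + 2*6) = X*(-1/46) - 321/(-5 + 12) = -X/46 - 321/7 = -321/7 - X/46)
sqrt(-347322 + C(3, 205)) = sqrt(-347322 + (-321/7 - 1/46*3)) = sqrt(-347322 + (-321/7 - 3/46)) = sqrt(-347322 - 14787/322) = sqrt(-111852471/322) = I*sqrt(36016495662)/322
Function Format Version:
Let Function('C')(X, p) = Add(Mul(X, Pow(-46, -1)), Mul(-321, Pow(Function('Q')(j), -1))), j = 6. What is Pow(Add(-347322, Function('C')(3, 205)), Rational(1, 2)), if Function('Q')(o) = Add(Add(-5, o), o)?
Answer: Mul(Rational(1, 322), I, Pow(36016495662, Rational(1, 2))) ≈ Mul(589.38, I)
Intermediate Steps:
Function('Q')(o) = Add(-5, Mul(2, o))
Function('C')(X, p) = Add(Rational(-321, 7), Mul(Rational(-1, 46), X)) (Function('C')(X, p) = Add(Mul(X, Pow(-46, -1)), Mul(-321, Pow(Add(-5, Mul(2, 6)), -1))) = Add(Mul(X, Rational(-1, 46)), Mul(-321, Pow(Add(-5, 12), -1))) = Add(Mul(Rational(-1, 46), X), Mul(-321, Pow(7, -1))) = Add(Mul(Rational(-1, 46), X), Mul(-321, Rational(1, 7))) = Add(Mul(Rational(-1, 46), X), Rational(-321, 7)) = Add(Rational(-321, 7), Mul(Rational(-1, 46), X)))
Pow(Add(-347322, Function('C')(3, 205)), Rational(1, 2)) = Pow(Add(-347322, Add(Rational(-321, 7), Mul(Rational(-1, 46), 3))), Rational(1, 2)) = Pow(Add(-347322, Add(Rational(-321, 7), Rational(-3, 46))), Rational(1, 2)) = Pow(Add(-347322, Rational(-14787, 322)), Rational(1, 2)) = Pow(Rational(-111852471, 322), Rational(1, 2)) = Mul(Rational(1, 322), I, Pow(36016495662, Rational(1, 2)))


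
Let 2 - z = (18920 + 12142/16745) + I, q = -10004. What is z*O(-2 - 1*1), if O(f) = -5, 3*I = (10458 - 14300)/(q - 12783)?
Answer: 21656422523062/228940989 ≈ 94594.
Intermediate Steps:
I = 3842/68361 (I = ((10458 - 14300)/(-10004 - 12783))/3 = (-3842/(-22787))/3 = (-3842*(-1/22787))/3 = (⅓)*(3842/22787) = 3842/68361 ≈ 0.056202)
z = -21656422523062/1144704945 (z = 2 - ((18920 + 12142/16745) + 3842/68361) = 2 - (316827542/16745 + 3842/68361) = 2 - 1*21658711932952/1144704945 = 2 - 21658711932952/1144704945 = -21656422523062/1144704945 ≈ -18919.)
z*O(-2 - 1*1) = -21656422523062/1144704945*(-5) = 21656422523062/228940989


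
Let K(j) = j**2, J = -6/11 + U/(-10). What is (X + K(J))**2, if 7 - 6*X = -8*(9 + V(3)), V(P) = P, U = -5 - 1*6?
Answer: 402352981969/1317690000 ≈ 305.35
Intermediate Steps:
U = -11 (U = -5 - 6 = -11)
X = 103/6 (X = 7/6 - (-4)*(9 + 3)/3 = 7/6 - (-4)*12/3 = 7/6 - 1/6*(-96) = 7/6 + 16 = 103/6 ≈ 17.167)
J = 61/110 (J = -6/11 - 11/(-10) = -6*1/11 - 11*(-1/10) = -6/11 + 11/10 = 61/110 ≈ 0.55455)
(X + K(J))**2 = (103/6 + (61/110)**2)**2 = (103/6 + 3721/12100)**2 = (634313/36300)**2 = 402352981969/1317690000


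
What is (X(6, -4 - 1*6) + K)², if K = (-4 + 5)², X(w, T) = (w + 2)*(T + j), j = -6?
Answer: 16129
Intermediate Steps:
X(w, T) = (-6 + T)*(2 + w) (X(w, T) = (w + 2)*(T - 6) = (2 + w)*(-6 + T) = (-6 + T)*(2 + w))
K = 1 (K = 1² = 1)
(X(6, -4 - 1*6) + K)² = ((-12 - 6*6 + 2*(-4 - 1*6) + (-4 - 1*6)*6) + 1)² = ((-12 - 36 + 2*(-4 - 6) + (-4 - 6)*6) + 1)² = ((-12 - 36 + 2*(-10) - 10*6) + 1)² = ((-12 - 36 - 20 - 60) + 1)² = (-128 + 1)² = (-127)² = 16129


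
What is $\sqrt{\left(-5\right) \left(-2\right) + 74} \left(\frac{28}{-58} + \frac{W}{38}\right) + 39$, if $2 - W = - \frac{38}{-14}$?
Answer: $39 - \frac{3869 \sqrt{21}}{3857} \approx 34.403$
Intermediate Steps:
$W = - \frac{5}{7}$ ($W = 2 - - \frac{38}{-14} = 2 - \left(-38\right) \left(- \frac{1}{14}\right) = 2 - \frac{19}{7} = - \frac{5}{7} \approx -0.71429$)
$\sqrt{\left(-5\right) \left(-2\right) + 74} \left(\frac{28}{-58} + \frac{W}{38}\right) + 39 = \sqrt{\left(-5\right) \left(-2\right) + 74} \left(\frac{28}{-58} - \frac{5}{7 \cdot 38}\right) + 39 = \sqrt{10 + 74} \left(28 \left(- \frac{1}{58}\right) - \frac{5}{266}\right) + 39 = \sqrt{84} \left(- \frac{14}{29} - \frac{5}{266}\right) + 39 = 2 \sqrt{21} \left(- \frac{3869}{7714}\right) + 39 = - \frac{3869 \sqrt{21}}{3857} + 39 = 39 - \frac{3869 \sqrt{21}}{3857}$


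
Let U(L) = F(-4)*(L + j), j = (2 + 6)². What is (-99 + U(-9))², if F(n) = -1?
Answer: 23716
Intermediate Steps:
j = 64 (j = 8² = 64)
U(L) = -64 - L (U(L) = -(L + 64) = -(64 + L) = -64 - L)
(-99 + U(-9))² = (-99 + (-64 - 1*(-9)))² = (-99 + (-64 + 9))² = (-99 - 55)² = (-154)² = 23716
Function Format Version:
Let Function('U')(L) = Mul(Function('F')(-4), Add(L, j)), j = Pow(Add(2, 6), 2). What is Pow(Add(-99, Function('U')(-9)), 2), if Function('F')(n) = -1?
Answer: 23716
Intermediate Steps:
j = 64 (j = Pow(8, 2) = 64)
Function('U')(L) = Add(-64, Mul(-1, L)) (Function('U')(L) = Mul(-1, Add(L, 64)) = Mul(-1, Add(64, L)) = Add(-64, Mul(-1, L)))
Pow(Add(-99, Function('U')(-9)), 2) = Pow(Add(-99, Add(-64, Mul(-1, -9))), 2) = Pow(Add(-99, Add(-64, 9)), 2) = Pow(Add(-99, -55), 2) = Pow(-154, 2) = 23716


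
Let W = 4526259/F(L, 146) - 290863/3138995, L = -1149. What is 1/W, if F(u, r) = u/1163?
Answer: -1202235085/5507931038722834 ≈ -2.1827e-7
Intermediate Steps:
F(u, r) = u/1163 (F(u, r) = u*(1/1163) = u/1163)
W = -5507931038722834/1202235085 (W = 4526259/(((1/1163)*(-1149))) - 290863/3138995 = 4526259/(-1149/1163) - 290863*1/3138995 = 4526259*(-1163/1149) - 290863/3138995 = -1754679739/383 - 290863/3138995 = -5507931038722834/1202235085 ≈ -4.5814e+6)
1/W = 1/(-5507931038722834/1202235085) = -1202235085/5507931038722834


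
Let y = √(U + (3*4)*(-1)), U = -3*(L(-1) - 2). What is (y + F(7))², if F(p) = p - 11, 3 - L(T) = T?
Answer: (4 - 3*I*√2)² ≈ -2.0 - 33.941*I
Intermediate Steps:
L(T) = 3 - T
U = -6 (U = -3*((3 - 1*(-1)) - 2) = -3*((3 + 1) - 2) = -3*(4 - 2) = -3*2 = -6)
F(p) = -11 + p
y = 3*I*√2 (y = √(-6 + (3*4)*(-1)) = √(-6 + 12*(-1)) = √(-6 - 12) = √(-18) = 3*I*√2 ≈ 4.2426*I)
(y + F(7))² = (3*I*√2 + (-11 + 7))² = (3*I*√2 - 4)² = (-4 + 3*I*√2)²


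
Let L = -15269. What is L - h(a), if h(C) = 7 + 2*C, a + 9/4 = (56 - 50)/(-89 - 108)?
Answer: -6016947/394 ≈ -15271.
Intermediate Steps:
a = -1797/788 (a = -9/4 + (56 - 50)/(-89 - 108) = -9/4 + 6/(-197) = -9/4 + 6*(-1/197) = -9/4 - 6/197 = -1797/788 ≈ -2.2805)
L - h(a) = -15269 - (7 + 2*(-1797/788)) = -15269 - (7 - 1797/394) = -15269 - 1*961/394 = -15269 - 961/394 = -6016947/394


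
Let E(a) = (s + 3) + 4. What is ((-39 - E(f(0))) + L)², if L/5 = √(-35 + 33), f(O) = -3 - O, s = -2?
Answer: 1886 - 440*I*√2 ≈ 1886.0 - 622.25*I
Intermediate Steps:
E(a) = 5 (E(a) = (-2 + 3) + 4 = 1 + 4 = 5)
L = 5*I*√2 (L = 5*√(-35 + 33) = 5*√(-2) = 5*(I*√2) = 5*I*√2 ≈ 7.0711*I)
((-39 - E(f(0))) + L)² = ((-39 - 1*5) + 5*I*√2)² = ((-39 - 5) + 5*I*√2)² = (-44 + 5*I*√2)²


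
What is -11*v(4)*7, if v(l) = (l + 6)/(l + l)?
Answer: -385/4 ≈ -96.250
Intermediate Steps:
v(l) = (6 + l)/(2*l) (v(l) = (6 + l)/((2*l)) = (6 + l)*(1/(2*l)) = (6 + l)/(2*l))
-11*v(4)*7 = -11*(6 + 4)/(2*4)*7 = -11*10/(2*4)*7 = -11*5/4*7 = -55/4*7 = -385/4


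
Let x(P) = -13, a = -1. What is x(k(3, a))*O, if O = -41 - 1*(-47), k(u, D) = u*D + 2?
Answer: -78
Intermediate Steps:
k(u, D) = 2 + D*u (k(u, D) = D*u + 2 = 2 + D*u)
O = 6 (O = -41 + 47 = 6)
x(k(3, a))*O = -13*6 = -78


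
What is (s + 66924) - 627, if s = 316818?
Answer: 383115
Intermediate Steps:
(s + 66924) - 627 = (316818 + 66924) - 627 = 383742 - 627 = 383115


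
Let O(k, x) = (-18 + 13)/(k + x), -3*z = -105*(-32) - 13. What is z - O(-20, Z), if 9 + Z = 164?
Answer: -30122/27 ≈ -1115.6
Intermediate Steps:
Z = 155 (Z = -9 + 164 = 155)
z = -3347/3 (z = -(-105*(-32) - 13)/3 = -(3360 - 13)/3 = -1/3*3347 = -3347/3 ≈ -1115.7)
O(k, x) = -5/(k + x)
z - O(-20, Z) = -3347/3 - (-5)/(-20 + 155) = -3347/3 - (-5)/135 = -3347/3 - 1*(-1/27) = -3347/3 + 1/27 = -30122/27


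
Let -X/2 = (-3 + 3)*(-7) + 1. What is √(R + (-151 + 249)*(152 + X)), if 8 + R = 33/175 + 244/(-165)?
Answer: √19597774119/1155 ≈ 121.21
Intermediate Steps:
X = -2 (X = -2*((-3 + 3)*(-7) + 1) = -2*(0*(-7) + 1) = -2*(0 + 1) = -2*1 = -2)
R = -53651/5775 (R = -8 + (33/175 + 244/(-165)) = -8 + (33*(1/175) + 244*(-1/165)) = -8 + (33/175 - 244/165) = -8 - 7451/5775 = -53651/5775 ≈ -9.2902)
√(R + (-151 + 249)*(152 + X)) = √(-53651/5775 + (-151 + 249)*(152 - 2)) = √(-53651/5775 + 98*150) = √(-53651/5775 + 14700) = √(84838849/5775) = √19597774119/1155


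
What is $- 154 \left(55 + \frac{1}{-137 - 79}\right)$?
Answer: $- \frac{914683}{108} \approx -8469.3$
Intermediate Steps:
$- 154 \left(55 + \frac{1}{-137 - 79}\right) = - 154 \left(55 + \frac{1}{-216}\right) = - 154 \left(55 - \frac{1}{216}\right) = \left(-154\right) \frac{11879}{216} = - \frac{914683}{108}$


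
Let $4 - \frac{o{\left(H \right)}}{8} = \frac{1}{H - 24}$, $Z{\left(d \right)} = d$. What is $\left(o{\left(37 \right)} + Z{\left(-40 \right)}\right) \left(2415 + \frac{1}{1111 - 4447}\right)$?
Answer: $- \frac{112790146}{5421} \approx -20806.0$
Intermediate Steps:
$o{\left(H \right)} = 32 - \frac{8}{-24 + H}$ ($o{\left(H \right)} = 32 - \frac{8}{H - 24} = 32 - \frac{8}{-24 + H}$)
$\left(o{\left(37 \right)} + Z{\left(-40 \right)}\right) \left(2415 + \frac{1}{1111 - 4447}\right) = \left(\frac{8 \left(-97 + 4 \cdot 37\right)}{-24 + 37} - 40\right) \left(2415 + \frac{1}{1111 - 4447}\right) = \left(\frac{8 \left(-97 + 148\right)}{13} - 40\right) \left(2415 + \frac{1}{-3336}\right) = \left(8 \cdot \frac{1}{13} \cdot 51 - 40\right) \left(2415 - \frac{1}{3336}\right) = \left(\frac{408}{13} - 40\right) \frac{8056439}{3336} = \left(- \frac{112}{13}\right) \frac{8056439}{3336} = - \frac{112790146}{5421}$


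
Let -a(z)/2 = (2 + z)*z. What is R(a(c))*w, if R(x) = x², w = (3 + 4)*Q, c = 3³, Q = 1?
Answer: 17166492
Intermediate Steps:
c = 27
a(z) = -2*z*(2 + z) (a(z) = -2*(2 + z)*z = -2*z*(2 + z))
w = 7 (w = (3 + 4)*1 = 7*1 = 7)
R(a(c))*w = (-2*27*(2 + 27))²*7 = (-2*27*29)²*7 = (-1566)²*7 = 2452356*7 = 17166492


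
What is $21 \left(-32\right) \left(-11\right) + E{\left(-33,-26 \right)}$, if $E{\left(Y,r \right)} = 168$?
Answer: $7560$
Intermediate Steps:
$21 \left(-32\right) \left(-11\right) + E{\left(-33,-26 \right)} = 21 \left(-32\right) \left(-11\right) + 168 = \left(-672\right) \left(-11\right) + 168 = 7392 + 168 = 7560$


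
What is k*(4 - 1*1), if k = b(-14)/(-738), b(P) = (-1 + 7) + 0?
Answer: -1/41 ≈ -0.024390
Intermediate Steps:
b(P) = 6 (b(P) = 6 + 0 = 6)
k = -1/123 (k = 6/(-738) = 6*(-1/738) = -1/123 ≈ -0.0081301)
k*(4 - 1*1) = -(4 - 1*1)/123 = -(4 - 1)/123 = -1/123*3 = -1/41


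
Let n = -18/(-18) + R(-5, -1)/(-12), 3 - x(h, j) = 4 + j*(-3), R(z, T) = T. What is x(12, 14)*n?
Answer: 533/12 ≈ 44.417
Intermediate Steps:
x(h, j) = -1 + 3*j (x(h, j) = 3 - (4 + j*(-3)) = 3 - (4 - 3*j) = 3 + (-4 + 3*j) = -1 + 3*j)
n = 13/12 (n = -18/(-18) - 1/(-12) = -18*(-1/18) - 1*(-1/12) = 1 + 1/12 = 13/12 ≈ 1.0833)
x(12, 14)*n = (-1 + 3*14)*(13/12) = (-1 + 42)*(13/12) = 41*(13/12) = 533/12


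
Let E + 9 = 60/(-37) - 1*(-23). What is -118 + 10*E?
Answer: 214/37 ≈ 5.7838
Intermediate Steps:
E = 458/37 (E = -9 + (60/(-37) - 1*(-23)) = -9 + (60*(-1/37) + 23) = -9 + (-60/37 + 23) = -9 + 791/37 = 458/37 ≈ 12.378)
-118 + 10*E = -118 + 10*(458/37) = -118 + 4580/37 = 214/37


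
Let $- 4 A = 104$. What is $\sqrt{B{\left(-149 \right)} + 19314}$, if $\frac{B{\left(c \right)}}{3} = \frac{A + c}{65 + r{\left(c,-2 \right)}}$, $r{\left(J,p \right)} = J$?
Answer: $\frac{\sqrt{77281}}{2} \approx 139.0$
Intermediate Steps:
$A = -26$ ($A = \left(- \frac{1}{4}\right) 104 = -26$)
$B{\left(c \right)} = \frac{3 \left(-26 + c\right)}{65 + c}$ ($B{\left(c \right)} = 3 \frac{-26 + c}{65 + c} = \frac{3 \left(-26 + c\right)}{65 + c}$)
$\sqrt{B{\left(-149 \right)} + 19314} = \sqrt{\frac{3 \left(-26 - 149\right)}{65 - 149} + 19314} = \sqrt{3 \frac{1}{-84} \left(-175\right) + 19314} = \sqrt{3 \left(- \frac{1}{84}\right) \left(-175\right) + 19314} = \sqrt{\frac{25}{4} + 19314} = \sqrt{\frac{77281}{4}} = \frac{\sqrt{77281}}{2}$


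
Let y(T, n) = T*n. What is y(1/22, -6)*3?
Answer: -9/11 ≈ -0.81818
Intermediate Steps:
y(1/22, -6)*3 = ((1/22)*(-6))*3 = -3/11*3 = -9/11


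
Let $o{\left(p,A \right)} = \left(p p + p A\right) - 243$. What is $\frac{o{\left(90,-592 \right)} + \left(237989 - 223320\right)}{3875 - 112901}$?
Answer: $\frac{15377}{54513} \approx 0.28208$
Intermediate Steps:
$o{\left(p,A \right)} = -243 + p^{2} + A p$ ($o{\left(p,A \right)} = \left(p^{2} + A p\right) - 243 = -243 + p^{2} + A p$)
$\frac{o{\left(90,-592 \right)} + \left(237989 - 223320\right)}{3875 - 112901} = \frac{\left(-243 + 90^{2} - 53280\right) + \left(237989 - 223320\right)}{3875 - 112901} = \frac{\left(-243 + 8100 - 53280\right) + 14669}{-109026} = \left(-45423 + 14669\right) \left(- \frac{1}{109026}\right) = \left(-30754\right) \left(- \frac{1}{109026}\right) = \frac{15377}{54513}$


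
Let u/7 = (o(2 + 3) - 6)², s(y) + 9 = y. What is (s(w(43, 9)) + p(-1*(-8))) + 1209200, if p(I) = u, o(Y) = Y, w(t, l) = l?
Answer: 1209207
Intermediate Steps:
s(y) = -9 + y
u = 7 (u = 7*((2 + 3) - 6)² = 7*(5 - 6)² = 7*(-1)² = 7*1 = 7)
p(I) = 7
(s(w(43, 9)) + p(-1*(-8))) + 1209200 = ((-9 + 9) + 7) + 1209200 = (0 + 7) + 1209200 = 7 + 1209200 = 1209207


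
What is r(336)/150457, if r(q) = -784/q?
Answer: -7/451371 ≈ -1.5508e-5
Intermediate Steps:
r(336)/150457 = -784/336/150457 = -784*1/336*(1/150457) = -7/3*1/150457 = -7/451371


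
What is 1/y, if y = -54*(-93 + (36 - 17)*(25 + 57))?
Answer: -1/79110 ≈ -1.2641e-5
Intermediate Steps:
y = -79110 (y = -54*(-93 + 19*82) = -54*(-93 + 1558) = -54*1465 = -79110)
1/y = 1/(-79110) = -1/79110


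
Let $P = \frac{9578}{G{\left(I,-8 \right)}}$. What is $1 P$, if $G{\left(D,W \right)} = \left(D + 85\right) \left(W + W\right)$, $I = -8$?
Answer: $- \frac{4789}{616} \approx -7.7744$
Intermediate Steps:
$G{\left(D,W \right)} = 2 W \left(85 + D\right)$ ($G{\left(D,W \right)} = \left(85 + D\right) 2 W = 2 W \left(85 + D\right)$)
$P = - \frac{4789}{616}$ ($P = \frac{9578}{2 \left(-8\right) \left(85 - 8\right)} = \frac{9578}{2 \left(-8\right) 77} = \frac{9578}{-1232} = 9578 \left(- \frac{1}{1232}\right) = - \frac{4789}{616} \approx -7.7744$)
$1 P = 1 \left(- \frac{4789}{616}\right) = - \frac{4789}{616}$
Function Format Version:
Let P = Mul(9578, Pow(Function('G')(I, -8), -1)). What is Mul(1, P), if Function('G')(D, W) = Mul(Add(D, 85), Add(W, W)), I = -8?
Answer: Rational(-4789, 616) ≈ -7.7744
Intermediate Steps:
Function('G')(D, W) = Mul(2, W, Add(85, D)) (Function('G')(D, W) = Mul(Add(85, D), Mul(2, W)) = Mul(2, W, Add(85, D)))
P = Rational(-4789, 616) (P = Mul(9578, Pow(Mul(2, -8, Add(85, -8)), -1)) = Mul(9578, Pow(Mul(2, -8, 77), -1)) = Mul(9578, Pow(-1232, -1)) = Mul(9578, Rational(-1, 1232)) = Rational(-4789, 616) ≈ -7.7744)
Mul(1, P) = Mul(1, Rational(-4789, 616)) = Rational(-4789, 616)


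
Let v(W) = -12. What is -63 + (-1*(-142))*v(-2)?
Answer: -1767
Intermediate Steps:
-63 + (-1*(-142))*v(-2) = -63 - 1*(-142)*(-12) = -63 + 142*(-12) = -63 - 1704 = -1767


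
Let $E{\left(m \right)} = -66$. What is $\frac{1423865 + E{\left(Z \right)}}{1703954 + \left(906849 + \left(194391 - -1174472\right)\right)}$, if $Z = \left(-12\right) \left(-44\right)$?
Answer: $\frac{1423799}{3979666} \approx 0.35777$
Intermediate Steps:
$Z = 528$
$\frac{1423865 + E{\left(Z \right)}}{1703954 + \left(906849 + \left(194391 - -1174472\right)\right)} = \frac{1423865 - 66}{1703954 + \left(906849 + \left(194391 - -1174472\right)\right)} = \frac{1423799}{1703954 + \left(906849 + \left(194391 + 1174472\right)\right)} = \frac{1423799}{1703954 + \left(906849 + 1368863\right)} = \frac{1423799}{1703954 + 2275712} = \frac{1423799}{3979666}$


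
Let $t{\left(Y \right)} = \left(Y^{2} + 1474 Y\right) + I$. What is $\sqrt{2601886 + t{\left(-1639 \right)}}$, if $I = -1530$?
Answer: $\sqrt{2870791} \approx 1694.3$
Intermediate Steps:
$t{\left(Y \right)} = -1530 + Y^{2} + 1474 Y$ ($t{\left(Y \right)} = \left(Y^{2} + 1474 Y\right) - 1530 = -1530 + Y^{2} + 1474 Y$)
$\sqrt{2601886 + t{\left(-1639 \right)}} = \sqrt{2601886 + \left(-1530 + \left(-1639\right)^{2} + 1474 \left(-1639\right)\right)} = \sqrt{2601886 - -268905} = \sqrt{2601886 + 268905} = \sqrt{2870791}$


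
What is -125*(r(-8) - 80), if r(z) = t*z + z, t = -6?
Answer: 5000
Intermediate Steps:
r(z) = -5*z (r(z) = -6*z + z = -5*z)
-125*(r(-8) - 80) = -125*(-5*(-8) - 80) = -125*(40 - 80) = -125*(-40) = 5000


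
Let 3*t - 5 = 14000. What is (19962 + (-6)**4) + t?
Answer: 77779/3 ≈ 25926.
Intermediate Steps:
t = 14005/3 (t = 5/3 + (1/3)*14000 = 5/3 + 14000/3 = 14005/3 ≈ 4668.3)
(19962 + (-6)**4) + t = (19962 + (-6)**4) + 14005/3 = (19962 + 1296) + 14005/3 = 21258 + 14005/3 = 77779/3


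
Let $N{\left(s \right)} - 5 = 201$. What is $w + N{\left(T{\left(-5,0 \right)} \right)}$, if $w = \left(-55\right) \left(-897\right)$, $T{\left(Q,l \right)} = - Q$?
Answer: $49541$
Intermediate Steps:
$N{\left(s \right)} = 206$ ($N{\left(s \right)} = 5 + 201 = 206$)
$w = 49335$
$w + N{\left(T{\left(-5,0 \right)} \right)} = 49335 + 206 = 49541$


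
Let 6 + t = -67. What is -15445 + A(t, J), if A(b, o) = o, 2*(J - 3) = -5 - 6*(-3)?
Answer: -30871/2 ≈ -15436.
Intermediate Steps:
t = -73 (t = -6 - 67 = -73)
J = 19/2 (J = 3 + (-5 - 6*(-3))/2 = 3 + (-5 + 18)/2 = 3 + (½)*13 = 3 + 13/2 = 19/2 ≈ 9.5000)
-15445 + A(t, J) = -15445 + 19/2 = -30871/2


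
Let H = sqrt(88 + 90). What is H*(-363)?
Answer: -363*sqrt(178) ≈ -4843.0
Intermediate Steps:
H = sqrt(178) ≈ 13.342
H*(-363) = sqrt(178)*(-363) = -363*sqrt(178)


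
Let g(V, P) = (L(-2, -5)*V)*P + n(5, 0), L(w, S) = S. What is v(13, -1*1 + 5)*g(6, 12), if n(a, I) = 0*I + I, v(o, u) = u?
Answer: -1440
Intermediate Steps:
n(a, I) = I (n(a, I) = 0 + I = I)
g(V, P) = -5*P*V (g(V, P) = (-5*V)*P + 0 = -5*P*V + 0 = -5*P*V)
v(13, -1*1 + 5)*g(6, 12) = (-1*1 + 5)*(-5*12*6) = (-1 + 5)*(-360) = 4*(-360) = -1440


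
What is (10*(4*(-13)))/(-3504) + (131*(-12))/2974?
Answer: -247613/651306 ≈ -0.38018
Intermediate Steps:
(10*(4*(-13)))/(-3504) + (131*(-12))/2974 = (10*(-52))*(-1/3504) - 1572*1/2974 = -520*(-1/3504) - 786/1487 = 65/438 - 786/1487 = -247613/651306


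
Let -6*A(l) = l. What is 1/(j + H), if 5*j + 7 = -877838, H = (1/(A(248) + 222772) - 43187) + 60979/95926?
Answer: -32048492896/7010779738973503 ≈ -4.5713e-6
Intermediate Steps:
A(l) = -l/6
H = -1384057889715679/32048492896 (H = (1/(-1/6*248 + 222772) - 43187) + 60979/95926 = (1/(-124/3 + 222772) - 43187) + 60979*(1/95926) = (1/(668192/3) - 43187) + 60979/95926 = (3/668192 - 43187) + 60979/95926 = -28857207901/668192 + 60979/95926 = -1384057889715679/32048492896 ≈ -43186.)
j = -175569 (j = -7/5 + (1/5)*(-877838) = -7/5 - 877838/5 = -175569)
1/(j + H) = 1/(-175569 - 1384057889715679/32048492896) = 1/(-7010779738973503/32048492896) = -32048492896/7010779738973503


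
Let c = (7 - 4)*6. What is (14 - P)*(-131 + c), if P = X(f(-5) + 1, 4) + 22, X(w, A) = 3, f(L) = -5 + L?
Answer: 1243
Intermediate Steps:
c = 18 (c = 3*6 = 18)
P = 25 (P = 3 + 22 = 25)
(14 - P)*(-131 + c) = (14 - 1*25)*(-131 + 18) = (14 - 25)*(-113) = -11*(-113) = 1243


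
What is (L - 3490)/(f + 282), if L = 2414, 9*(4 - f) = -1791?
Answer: -1076/485 ≈ -2.2186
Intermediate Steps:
f = 203 (f = 4 - ⅑*(-1791) = 4 + 199 = 203)
(L - 3490)/(f + 282) = (2414 - 3490)/(203 + 282) = -1076/485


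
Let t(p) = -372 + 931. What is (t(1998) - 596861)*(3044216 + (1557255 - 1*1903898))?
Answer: -1608568175046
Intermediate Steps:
t(p) = 559
(t(1998) - 596861)*(3044216 + (1557255 - 1*1903898)) = (559 - 596861)*(3044216 + (1557255 - 1*1903898)) = -596302*(3044216 + (1557255 - 1903898)) = -596302*(3044216 - 346643) = -596302*2697573 = -1608568175046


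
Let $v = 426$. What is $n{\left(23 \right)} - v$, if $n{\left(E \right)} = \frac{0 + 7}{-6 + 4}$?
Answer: $- \frac{859}{2} \approx -429.5$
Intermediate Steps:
$n{\left(E \right)} = - \frac{7}{2}$ ($n{\left(E \right)} = \frac{7}{-2} = 7 \left(- \frac{1}{2}\right) = - \frac{7}{2}$)
$n{\left(23 \right)} - v = - \frac{7}{2} - 426 = - \frac{859}{2}$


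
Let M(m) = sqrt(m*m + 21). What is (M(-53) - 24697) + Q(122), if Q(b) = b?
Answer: -24575 + sqrt(2830) ≈ -24522.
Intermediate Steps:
M(m) = sqrt(21 + m**2) (M(m) = sqrt(m**2 + 21) = sqrt(21 + m**2))
(M(-53) - 24697) + Q(122) = (sqrt(21 + (-53)**2) - 24697) + 122 = (sqrt(21 + 2809) - 24697) + 122 = (sqrt(2830) - 24697) + 122 = (-24697 + sqrt(2830)) + 122 = -24575 + sqrt(2830)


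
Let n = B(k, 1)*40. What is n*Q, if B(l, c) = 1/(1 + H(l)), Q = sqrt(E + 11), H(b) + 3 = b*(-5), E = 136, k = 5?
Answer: -280*sqrt(3)/27 ≈ -17.962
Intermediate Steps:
H(b) = -3 - 5*b (H(b) = -3 + b*(-5) = -3 - 5*b)
Q = 7*sqrt(3) (Q = sqrt(136 + 11) = sqrt(147) = 7*sqrt(3) ≈ 12.124)
B(l, c) = 1/(-2 - 5*l) (B(l, c) = 1/(1 + (-3 - 5*l)) = 1/(-2 - 5*l))
n = -40/27 (n = -1/(2 + 5*5)*40 = -1/(2 + 25)*40 = -1/27*40 = -40/27 ≈ -1.4815)
n*Q = -280*sqrt(3)/27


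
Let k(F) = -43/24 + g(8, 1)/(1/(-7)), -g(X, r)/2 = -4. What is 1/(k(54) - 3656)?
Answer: -24/89131 ≈ -0.00026927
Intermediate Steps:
g(X, r) = 8 (g(X, r) = -2*(-4) = 8)
k(F) = -1387/24 (k(F) = -43/24 + 8/(1/(-7)) = -43*1/24 + 8/(-⅐) = -43/24 + 8*(-7) = -43/24 - 56 = -1387/24)
1/(k(54) - 3656) = 1/(-1387/24 - 3656) = 1/(-89131/24) = -24/89131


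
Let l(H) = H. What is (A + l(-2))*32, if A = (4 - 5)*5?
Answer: -224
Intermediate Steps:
A = -5 (A = -1*5 = -5)
(A + l(-2))*32 = (-5 - 2)*32 = -7*32 = -224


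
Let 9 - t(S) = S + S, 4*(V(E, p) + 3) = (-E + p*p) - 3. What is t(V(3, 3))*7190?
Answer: 97065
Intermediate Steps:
V(E, p) = -15/4 - E/4 + p²/4 (V(E, p) = -3 + ((-E + p*p) - 3)/4 = -3 + ((-E + p²) - 3)/4 = -3 + ((p² - E) - 3)/4 = -3 + (-3 + p² - E)/4 = -3 + (-¾ - E/4 + p²/4) = -15/4 - E/4 + p²/4)
t(S) = 9 - 2*S (t(S) = 9 - (S + S) = 9 - 2*S)
t(V(3, 3))*7190 = (9 - 2*(-15/4 - ¼*3 + (¼)*3²))*7190 = (9 - 2*(-15/4 - ¾ + (¼)*9))*7190 = (9 - 2*(-15/4 - ¾ + 9/4))*7190 = (9 - 2*(-9/4))*7190 = (9 + 9/2)*7190 = (27/2)*7190 = 97065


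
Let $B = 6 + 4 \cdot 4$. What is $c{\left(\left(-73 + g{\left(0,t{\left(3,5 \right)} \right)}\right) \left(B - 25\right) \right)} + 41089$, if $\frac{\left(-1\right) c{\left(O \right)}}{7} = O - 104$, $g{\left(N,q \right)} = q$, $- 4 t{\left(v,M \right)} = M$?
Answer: $\frac{161031}{4} \approx 40258.0$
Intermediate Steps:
$t{\left(v,M \right)} = - \frac{M}{4}$
$B = 22$ ($B = 6 + 16 = 22$)
$c{\left(O \right)} = 728 - 7 O$ ($c{\left(O \right)} = - 7 \left(O - 104\right) = - 7 \left(-104 + O\right) = 728 - 7 O$)
$c{\left(\left(-73 + g{\left(0,t{\left(3,5 \right)} \right)}\right) \left(B - 25\right) \right)} + 41089 = \left(728 - 7 \left(-73 - \frac{5}{4}\right) \left(22 - 25\right)\right) + 41089 = \left(728 - 7 \left(-73 - \frac{5}{4}\right) \left(-3\right)\right) + 41089 = \left(728 - 7 \left(\left(- \frac{297}{4}\right) \left(-3\right)\right)\right) + 41089 = \left(728 - \frac{6237}{4}\right) + 41089 = - \frac{3325}{4} + 41089 = \frac{161031}{4}$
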